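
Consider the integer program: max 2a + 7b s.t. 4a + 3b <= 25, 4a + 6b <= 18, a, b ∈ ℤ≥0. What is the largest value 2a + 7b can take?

21

(a,b)=(0,3): 4·0+3·3=9≤25, 4·0+6·3=18≤18, objective 21.
(a,b)=(1,2): 4·1+3·2=10≤25, 4·1+6·2=16≤18, objective 16.
(a,b)=(0,2): 4·0+3·2=6≤25, 4·0+6·2=12≤18, objective 14.
No feasible integer point exceeds 21.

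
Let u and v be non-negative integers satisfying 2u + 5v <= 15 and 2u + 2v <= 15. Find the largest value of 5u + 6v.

Relaxing integrality, the LP optimum is 37.50 at (u,v) = (7.5, 0), which is not an integer point.
(u,v)=(7,0): 2·7+5·0=14≤15, 2·7+2·0=14≤15, objective 35.
(u,v)=(6,0): 2·6+5·0=12≤15, 2·6+2·0=12≤15, objective 30.
Maximum is 35 at (u,v)=(7,0).

35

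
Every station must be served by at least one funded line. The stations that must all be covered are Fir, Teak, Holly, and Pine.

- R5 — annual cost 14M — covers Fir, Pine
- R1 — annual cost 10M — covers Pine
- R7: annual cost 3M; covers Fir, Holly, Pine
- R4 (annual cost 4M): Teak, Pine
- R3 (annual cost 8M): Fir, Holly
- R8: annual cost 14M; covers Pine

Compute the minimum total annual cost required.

This is an integer covering problem.
Choose R7 and R4: together they cover Fir, Teak, Holly, Pine — every station.
Total annual cost: 3 + 4 = 7.

7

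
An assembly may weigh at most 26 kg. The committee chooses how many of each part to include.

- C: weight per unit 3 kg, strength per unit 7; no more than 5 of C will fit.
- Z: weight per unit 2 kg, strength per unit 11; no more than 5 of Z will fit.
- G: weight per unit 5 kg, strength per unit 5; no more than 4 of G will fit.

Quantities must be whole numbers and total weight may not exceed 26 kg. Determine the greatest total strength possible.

This is a bounded integer knapsack.
5×C and 5×Z: weight 25 ≤ 26, strength 5·7 + 5·11 = 90.
4×C and 5×Z: weight 22 ≤ 26, strength 4·7 + 5·11 = 83.
Best is 90.

90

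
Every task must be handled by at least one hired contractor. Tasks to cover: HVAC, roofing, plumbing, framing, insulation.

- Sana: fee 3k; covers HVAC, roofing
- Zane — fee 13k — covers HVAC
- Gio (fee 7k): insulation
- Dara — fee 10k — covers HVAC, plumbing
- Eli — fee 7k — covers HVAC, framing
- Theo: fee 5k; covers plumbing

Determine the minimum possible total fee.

Choose Sana, Gio, Eli, and Theo: together they cover HVAC, roofing, plumbing, framing, insulation — every task.
Total fee: 3 + 7 + 7 + 5 = 22.

22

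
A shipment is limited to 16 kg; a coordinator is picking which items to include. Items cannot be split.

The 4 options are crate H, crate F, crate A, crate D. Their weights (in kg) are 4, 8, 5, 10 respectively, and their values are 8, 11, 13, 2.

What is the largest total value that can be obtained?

24

crate H + crate F: weight 4 + 8 = 12 ≤ 16, value 8 + 11 = 19.
crate H + crate A: weight 4 + 5 = 9 ≤ 16, value 8 + 13 = 21.
crate F + crate A: weight 8 + 5 = 13 ≤ 16, value 11 + 13 = 24.
Best is crate F and crate A with total value 24.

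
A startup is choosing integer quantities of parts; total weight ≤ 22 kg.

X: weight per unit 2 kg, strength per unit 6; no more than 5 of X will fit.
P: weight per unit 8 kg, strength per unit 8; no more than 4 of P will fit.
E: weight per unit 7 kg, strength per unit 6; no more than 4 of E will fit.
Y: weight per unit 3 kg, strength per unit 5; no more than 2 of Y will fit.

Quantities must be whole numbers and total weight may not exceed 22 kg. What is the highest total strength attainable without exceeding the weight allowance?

43

X has the best ratio (6/2); taking only X gives at most 5×6 = 30 (stopped by the supply cap of 5).
Mixing does better — 5×X, 1×P, and 1×Y: weight 21 ≤ 22, strength 5·6 + 1·8 + 1·5 = 43.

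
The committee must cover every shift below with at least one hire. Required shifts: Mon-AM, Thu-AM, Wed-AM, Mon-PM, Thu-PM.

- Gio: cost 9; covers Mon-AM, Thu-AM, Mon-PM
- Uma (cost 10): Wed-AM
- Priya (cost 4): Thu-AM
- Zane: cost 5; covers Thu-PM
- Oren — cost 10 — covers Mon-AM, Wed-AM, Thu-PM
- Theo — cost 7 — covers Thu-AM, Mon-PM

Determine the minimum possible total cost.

17

The greedy cost-per-new-shift heuristic would pick Gio, Zane, and Uma for 24, but a cheaper cover exists.
Choose Oren and Theo: together they cover Mon-AM, Thu-AM, Wed-AM, Mon-PM, Thu-PM — every shift.
Total cost: 10 + 7 = 17.
No cover costs less than 17.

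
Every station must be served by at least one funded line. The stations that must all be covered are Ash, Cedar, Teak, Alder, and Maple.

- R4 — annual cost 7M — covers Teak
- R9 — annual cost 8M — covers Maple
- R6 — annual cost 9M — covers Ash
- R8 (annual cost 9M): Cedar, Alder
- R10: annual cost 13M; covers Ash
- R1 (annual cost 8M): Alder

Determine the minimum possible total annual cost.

Choose R4, R9, R6, and R8: together they cover Ash, Cedar, Teak, Alder, Maple — every station.
Total annual cost: 7 + 8 + 9 + 9 = 33.
No cover costs less than 33.

33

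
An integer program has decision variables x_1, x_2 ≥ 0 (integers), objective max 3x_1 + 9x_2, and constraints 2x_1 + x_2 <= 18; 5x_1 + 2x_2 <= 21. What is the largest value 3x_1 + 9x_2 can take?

90

(x_1,x_2)=(0,10): 2·0+1·10=10≤18, 5·0+2·10=20≤21, objective 90.
(x_1,x_2)=(0,9): 2·0+1·9=9≤18, 5·0+2·9=18≤21, objective 81.
The best lattice point is (0,10), giving 90.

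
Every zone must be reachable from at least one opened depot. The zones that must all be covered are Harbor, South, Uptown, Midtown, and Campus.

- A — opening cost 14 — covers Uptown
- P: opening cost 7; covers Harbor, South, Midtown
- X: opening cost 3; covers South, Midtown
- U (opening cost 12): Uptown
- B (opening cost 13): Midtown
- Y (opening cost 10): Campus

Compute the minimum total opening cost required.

29

The greedy cost-per-new-zone heuristic would pick X, P, Y, and U for 32, but a cheaper cover exists.
Choose P, U, and Y: together they cover Harbor, South, Uptown, Midtown, Campus — every zone.
Total opening cost: 7 + 12 + 10 = 29.
No cover costs less than 29.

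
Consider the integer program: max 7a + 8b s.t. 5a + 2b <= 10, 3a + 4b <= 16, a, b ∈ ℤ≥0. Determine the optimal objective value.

The continuous relaxation peaks at (0.571, 3.57) with value 32.57; rounding to a feasible lattice point costs some objective.
(a,b)=(0,4): 5·0+2·4=8≤10, 3·0+4·4=16≤16, objective 32.
(a,b)=(0,3): 5·0+2·3=6≤10, 3·0+4·3=12≤16, objective 24.
(a,b)=(1,2): 5·1+2·2=9≤10, 3·1+4·2=11≤16, objective 23.
Maximum is 32 at (a,b)=(0,4).

32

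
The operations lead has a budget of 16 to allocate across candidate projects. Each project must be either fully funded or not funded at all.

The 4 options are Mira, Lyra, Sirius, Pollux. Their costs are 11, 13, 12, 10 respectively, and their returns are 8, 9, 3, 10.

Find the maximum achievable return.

Take Pollux: cost 10 ≤ 16, return 10.
No other feasible combination does better.

10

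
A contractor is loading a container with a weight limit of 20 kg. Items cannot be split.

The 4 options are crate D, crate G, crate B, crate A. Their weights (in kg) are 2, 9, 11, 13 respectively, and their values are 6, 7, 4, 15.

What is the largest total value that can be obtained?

Allowing fractional choices, the relaxed optimum would be about 24.9, but items are indivisible.
crate D + crate A: weight 2 + 13 = 15 ≤ 20, value 6 + 15 = 21.
crate A: weight 13 ≤ 20, value 15.
Best is crate D and crate A with total value 21.

21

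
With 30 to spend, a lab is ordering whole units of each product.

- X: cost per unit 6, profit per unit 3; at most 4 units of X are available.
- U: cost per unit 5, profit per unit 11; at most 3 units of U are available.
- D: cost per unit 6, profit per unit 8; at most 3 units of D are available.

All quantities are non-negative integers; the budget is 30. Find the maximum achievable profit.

49

Take 3×U and 2×D: cost 27 ≤ 30, profit 3·11 + 2·8 = 49.
U has the best ratio (11/5) and is taken to its limit of 3; remaining capacity is filled optimally with the others.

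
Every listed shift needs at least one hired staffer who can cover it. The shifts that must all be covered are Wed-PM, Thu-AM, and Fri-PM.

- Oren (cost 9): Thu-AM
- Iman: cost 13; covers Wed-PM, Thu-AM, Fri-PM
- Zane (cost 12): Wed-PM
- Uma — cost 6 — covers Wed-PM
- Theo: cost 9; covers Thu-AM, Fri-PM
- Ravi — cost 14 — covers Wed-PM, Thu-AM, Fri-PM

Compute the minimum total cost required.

Iman alone covers Wed-PM, Thu-AM, Fri-PM — every shift.
Total cost: 13.
No cover costs less than 13.

13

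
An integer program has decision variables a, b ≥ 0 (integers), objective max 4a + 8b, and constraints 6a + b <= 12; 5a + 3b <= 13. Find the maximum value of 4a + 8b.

32

(a,b)=(0,4) is feasible, giving 32.
(a,b)=(0,3) is feasible, giving 24.
Maximum is 32 at (a,b)=(0,4).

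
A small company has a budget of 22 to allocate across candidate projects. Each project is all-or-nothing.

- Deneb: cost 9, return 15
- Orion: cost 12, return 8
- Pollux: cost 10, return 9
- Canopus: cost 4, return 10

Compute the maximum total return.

Allowing fractional choices, the relaxed optimum would be about 33.1, but projects are indivisible.
Deneb + Orion: cost 9 + 12 = 21 ≤ 22, return 15 + 8 = 23.
Deneb + Pollux: cost 9 + 10 = 19 ≤ 22, return 15 + 9 = 24.
Deneb + Canopus: cost 9 + 4 = 13 ≤ 22, return 15 + 10 = 25.
Best is Deneb and Canopus with total return 25.

25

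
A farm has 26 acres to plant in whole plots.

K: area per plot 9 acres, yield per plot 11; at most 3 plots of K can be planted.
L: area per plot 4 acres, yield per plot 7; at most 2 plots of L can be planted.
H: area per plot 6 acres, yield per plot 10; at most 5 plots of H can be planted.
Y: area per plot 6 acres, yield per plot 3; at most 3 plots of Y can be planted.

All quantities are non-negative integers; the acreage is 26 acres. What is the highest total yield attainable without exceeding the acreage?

2×L and 3×H: area 26 ≤ 26, yield 2·7 + 3·10 = 44.
4×H: area 24 ≤ 26, yield 4·10 = 40.
Best is 44.

44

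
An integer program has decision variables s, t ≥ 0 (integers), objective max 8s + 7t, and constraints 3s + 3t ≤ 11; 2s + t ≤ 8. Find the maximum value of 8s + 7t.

24

(s,t)=(3,0) is feasible, giving 24.
(s,t)=(2,1) is feasible, giving 23.
(s,t)=(2,0) is feasible, giving 16.
The best lattice point is (3,0), giving 24.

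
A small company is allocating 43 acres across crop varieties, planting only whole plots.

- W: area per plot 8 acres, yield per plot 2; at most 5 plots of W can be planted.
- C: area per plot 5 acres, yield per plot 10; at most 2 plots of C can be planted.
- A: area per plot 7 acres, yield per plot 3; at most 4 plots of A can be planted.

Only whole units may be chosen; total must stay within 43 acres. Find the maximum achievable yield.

32

2×C and 4×A: area 38 ≤ 43, yield 2·10 + 4·3 = 32.
1×W, 2×C, and 3×A: area 39 ≤ 43, yield 1·2 + 2·10 + 3·3 = 31.
Best is 32.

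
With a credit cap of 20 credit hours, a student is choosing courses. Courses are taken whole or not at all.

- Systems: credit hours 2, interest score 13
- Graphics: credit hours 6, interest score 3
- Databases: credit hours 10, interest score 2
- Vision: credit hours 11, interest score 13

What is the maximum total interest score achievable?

Systems + Vision: credit hours 2 + 11 = 13 ≤ 20, interest score 13 + 13 = 26.
Systems + Graphics + Vision: credit hours 2 + 6 + 11 = 19 ≤ 20, interest score 13 + 3 + 13 = 29.
Systems + Graphics + Databases: credit hours 2 + 6 + 10 = 18 ≤ 20, interest score 13 + 3 + 2 = 18.
Best is Systems, Graphics, and Vision with total interest score 29.

29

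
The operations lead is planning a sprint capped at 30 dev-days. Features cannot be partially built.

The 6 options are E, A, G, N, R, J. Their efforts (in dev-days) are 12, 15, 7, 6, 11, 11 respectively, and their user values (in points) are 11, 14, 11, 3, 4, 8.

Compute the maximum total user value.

A + G + N: effort 15 + 7 + 6 = 28 ≤ 30, user value 14 + 11 + 3 = 28.
E + G + J: effort 12 + 7 + 11 = 30 ≤ 30, user value 11 + 11 + 8 = 30.
Best is E, G, and J with total user value 30.

30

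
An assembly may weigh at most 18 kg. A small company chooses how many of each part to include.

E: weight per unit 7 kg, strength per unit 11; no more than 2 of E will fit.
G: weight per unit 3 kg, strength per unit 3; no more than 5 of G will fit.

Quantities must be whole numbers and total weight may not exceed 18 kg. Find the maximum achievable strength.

25

2×E: weight 14 ≤ 18, strength 2·11 = 22.
2×E and 1×G: weight 17 ≤ 18, strength 2·11 + 1·3 = 25.
Best is 25.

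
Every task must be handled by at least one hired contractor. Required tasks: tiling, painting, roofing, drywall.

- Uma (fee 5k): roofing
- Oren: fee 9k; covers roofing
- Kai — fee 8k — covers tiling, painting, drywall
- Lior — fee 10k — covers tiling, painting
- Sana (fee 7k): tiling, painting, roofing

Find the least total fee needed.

The greedy cost-per-new-task heuristic would pick Sana and Kai for 15, but a cheaper cover exists.
Choose Uma and Kai: together they cover tiling, painting, roofing, drywall — every task.
Total fee: 5 + 8 = 13.
No cover costs less than 13.

13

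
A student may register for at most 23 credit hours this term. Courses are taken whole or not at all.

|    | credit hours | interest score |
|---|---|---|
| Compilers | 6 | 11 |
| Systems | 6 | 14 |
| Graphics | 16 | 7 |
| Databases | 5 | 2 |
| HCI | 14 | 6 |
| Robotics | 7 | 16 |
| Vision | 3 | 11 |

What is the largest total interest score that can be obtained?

52

Take Compilers, Systems, Robotics, and Vision: credit hours 6 + 6 + 7 + 3 = 22 ≤ 23, interest score 11 + 14 + 16 + 11 = 52.
No other feasible combination does better.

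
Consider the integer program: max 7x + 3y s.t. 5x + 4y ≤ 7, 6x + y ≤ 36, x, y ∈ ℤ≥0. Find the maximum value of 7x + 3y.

7

(x,y)=(1,0) is feasible, giving 7.
(x,y)=(0,1) is feasible, giving 3.
Maximum is 7 at (x,y)=(1,0).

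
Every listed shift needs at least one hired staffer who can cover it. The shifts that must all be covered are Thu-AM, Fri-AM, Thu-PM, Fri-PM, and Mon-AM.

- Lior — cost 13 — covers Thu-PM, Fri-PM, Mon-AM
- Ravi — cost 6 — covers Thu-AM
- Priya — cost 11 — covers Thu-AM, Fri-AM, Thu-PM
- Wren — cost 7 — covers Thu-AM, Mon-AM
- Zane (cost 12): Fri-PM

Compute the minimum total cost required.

Choose Lior and Priya: together they cover Thu-AM, Fri-AM, Thu-PM, Fri-PM, Mon-AM — every shift.
Total cost: 13 + 11 = 24.

24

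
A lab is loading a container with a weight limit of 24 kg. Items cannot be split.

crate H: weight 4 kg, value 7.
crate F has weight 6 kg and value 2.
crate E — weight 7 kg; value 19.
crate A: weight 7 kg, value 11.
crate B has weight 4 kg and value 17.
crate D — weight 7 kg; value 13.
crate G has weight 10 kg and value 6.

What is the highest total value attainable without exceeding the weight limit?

56

Allowing fractional choices, the relaxed optimum would be about 59.1, but items are indivisible.
crate H + crate E + crate B + crate D: weight 4 + 7 + 4 + 7 = 22 ≤ 24, value 7 + 19 + 17 + 13 = 56.
crate H + crate E + crate A + crate B: weight 4 + 7 + 7 + 4 = 22 ≤ 24, value 7 + 19 + 11 + 17 = 54.
crate F + crate E + crate B + crate D: weight 6 + 7 + 4 + 7 = 24 ≤ 24, value 2 + 19 + 17 + 13 = 51.
Best is crate H, crate E, crate B, and crate D with total value 56.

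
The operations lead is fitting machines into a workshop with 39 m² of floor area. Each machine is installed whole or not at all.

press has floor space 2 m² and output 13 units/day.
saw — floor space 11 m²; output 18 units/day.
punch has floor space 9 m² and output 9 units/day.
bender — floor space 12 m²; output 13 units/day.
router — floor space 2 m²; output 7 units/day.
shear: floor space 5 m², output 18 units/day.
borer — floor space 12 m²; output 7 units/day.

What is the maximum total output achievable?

71

This is an integer program with binary decision variables.
Take press, saw, punch, bender, and shear: floor space 2 + 11 + 9 + 12 + 5 = 39 ≤ 39, output 13 + 18 + 9 + 13 + 18 = 71.
No other feasible combination does better.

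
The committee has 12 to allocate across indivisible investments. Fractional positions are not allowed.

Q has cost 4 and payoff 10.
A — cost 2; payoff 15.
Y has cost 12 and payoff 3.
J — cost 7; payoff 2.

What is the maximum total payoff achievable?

25

Treat it as a binary knapsack problem.
Take Q and A: cost 4 + 2 = 6 ≤ 12, payoff 10 + 15 = 25.
No other feasible combination does better.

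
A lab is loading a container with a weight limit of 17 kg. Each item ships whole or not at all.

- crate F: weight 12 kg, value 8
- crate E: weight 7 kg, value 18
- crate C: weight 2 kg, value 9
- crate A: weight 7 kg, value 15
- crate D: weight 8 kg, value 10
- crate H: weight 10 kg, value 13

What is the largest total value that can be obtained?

Allowing fractional choices, the relaxed optimum would be about 43.3, but items are indivisible.
crate E + crate C + crate A: weight 7 + 2 + 7 = 16 ≤ 17, value 18 + 9 + 15 = 42.
crate E + crate C + crate D: weight 7 + 2 + 8 = 17 ≤ 17, value 18 + 9 + 10 = 37.
Best is crate E, crate C, and crate A with total value 42.

42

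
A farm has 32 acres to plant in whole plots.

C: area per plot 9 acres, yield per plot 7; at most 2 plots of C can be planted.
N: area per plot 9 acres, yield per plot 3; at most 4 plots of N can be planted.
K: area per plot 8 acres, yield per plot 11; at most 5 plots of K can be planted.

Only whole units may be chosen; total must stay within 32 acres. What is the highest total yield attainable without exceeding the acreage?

44

Take 4×K: area 32 ≤ 32, yield 4·11 = 44.
No other integer combination yields more.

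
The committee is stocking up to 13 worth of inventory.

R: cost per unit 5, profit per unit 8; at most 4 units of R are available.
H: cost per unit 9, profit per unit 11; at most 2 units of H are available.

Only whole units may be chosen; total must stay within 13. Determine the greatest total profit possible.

16

R has the best ratio (8/5); taking only R gives at most 2×8 = 16 (stopped by the cost limit).
Optimal: 2×R: cost 10 ≤ 13, profit 2·8 = 16.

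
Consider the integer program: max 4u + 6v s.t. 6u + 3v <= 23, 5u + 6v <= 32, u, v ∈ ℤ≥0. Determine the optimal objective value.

The continuous relaxation peaks at (0, 5.33) with value 32.00; rounding to a feasible lattice point costs some objective.
(u,v)=(0,5): 6·0+3·5=15≤23, 5·0+6·5=30≤32, objective 30.
(u,v)=(1,4): 6·1+3·4=18≤23, 5·1+6·4=29≤32, objective 28.
(u,v)=(0,4): 6·0+3·4=12≤23, 5·0+6·4=24≤32, objective 24.
The best lattice point is (0,5), giving 30.

30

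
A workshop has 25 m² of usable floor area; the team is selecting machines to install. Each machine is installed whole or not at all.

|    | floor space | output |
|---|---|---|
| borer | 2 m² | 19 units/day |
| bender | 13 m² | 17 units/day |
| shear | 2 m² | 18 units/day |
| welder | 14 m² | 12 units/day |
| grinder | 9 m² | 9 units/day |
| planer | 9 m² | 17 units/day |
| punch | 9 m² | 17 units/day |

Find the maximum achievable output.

71

Treat it as a binary knapsack problem.
Allowing fractional choices, the relaxed optimum would be about 74.9, but machines are indivisible.
borer + shear + planer + punch: floor space 2 + 2 + 9 + 9 = 22 ≤ 25, output 19 + 18 + 17 + 17 = 71.
borer + shear + grinder + planer: floor space 2 + 2 + 9 + 9 = 22 ≤ 25, output 19 + 18 + 9 + 17 = 63.
Best is borer, shear, planer, and punch with total output 71.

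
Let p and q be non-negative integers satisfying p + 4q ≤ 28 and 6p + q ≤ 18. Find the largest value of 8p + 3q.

34

(p,q)=(2,6): 1·2+4·6=26≤28, 6·2+1·6=18≤18, objective 34.
(p,q)=(2,5): 1·2+4·5=22≤28, 6·2+1·5=17≤18, objective 31.
(p,q)=(1,6): 1·1+4·6=25≤28, 6·1+1·6=12≤18, objective 26.
(p,q)=(1,5): 1·1+4·5=21≤28, 6·1+1·5=11≤18, objective 23.
The best lattice point is (2,6), giving 34.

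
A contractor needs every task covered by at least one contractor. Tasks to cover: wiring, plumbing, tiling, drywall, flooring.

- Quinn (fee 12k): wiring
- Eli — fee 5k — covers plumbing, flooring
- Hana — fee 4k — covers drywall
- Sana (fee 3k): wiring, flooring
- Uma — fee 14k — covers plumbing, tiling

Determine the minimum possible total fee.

The greedy cost-per-new-task heuristic would pick Sana, Hana, Eli, and Uma for 26, but a cheaper cover exists.
Choose Hana, Sana, and Uma: together they cover wiring, plumbing, tiling, drywall, flooring — every task.
Total fee: 4 + 3 + 14 = 21.
No cover costs less than 21.

21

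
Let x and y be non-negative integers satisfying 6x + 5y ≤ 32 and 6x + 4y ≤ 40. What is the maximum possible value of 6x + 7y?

42

The continuous relaxation peaks at (0, 6.4) with value 44.80; rounding to a feasible lattice point costs some objective.
(x,y)=(0,6) is feasible, giving 42.
(x,y)=(1,5) is feasible, giving 41.
(x,y)=(0,5) is feasible, giving 35.
Maximum is 42 at (x,y)=(0,6).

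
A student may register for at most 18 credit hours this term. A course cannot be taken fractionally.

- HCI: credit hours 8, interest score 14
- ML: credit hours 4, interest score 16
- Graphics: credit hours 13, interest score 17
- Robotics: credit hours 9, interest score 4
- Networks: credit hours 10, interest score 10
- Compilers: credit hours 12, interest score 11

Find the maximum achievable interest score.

This is a 0-1 knapsack instance.
Allowing fractional choices, the relaxed optimum would be about 37.8, but courses are indivisible.
ML + Graphics: credit hours 4 + 13 = 17 ≤ 18, interest score 16 + 17 = 33.
ML + Compilers: credit hours 4 + 12 = 16 ≤ 18, interest score 16 + 11 = 27.
HCI + ML: credit hours 8 + 4 = 12 ≤ 18, interest score 14 + 16 = 30.
Best is ML and Graphics with total interest score 33.

33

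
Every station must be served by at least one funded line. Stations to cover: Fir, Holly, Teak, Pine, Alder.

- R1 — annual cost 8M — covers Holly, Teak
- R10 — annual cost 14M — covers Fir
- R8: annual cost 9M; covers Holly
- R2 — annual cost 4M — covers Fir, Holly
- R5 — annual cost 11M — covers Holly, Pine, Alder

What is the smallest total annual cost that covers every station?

23

This is an integer covering problem.
Choose R1, R2, and R5: together they cover Fir, Holly, Teak, Pine, Alder — every station.
Total annual cost: 8 + 4 + 11 = 23.
No cover costs less than 23.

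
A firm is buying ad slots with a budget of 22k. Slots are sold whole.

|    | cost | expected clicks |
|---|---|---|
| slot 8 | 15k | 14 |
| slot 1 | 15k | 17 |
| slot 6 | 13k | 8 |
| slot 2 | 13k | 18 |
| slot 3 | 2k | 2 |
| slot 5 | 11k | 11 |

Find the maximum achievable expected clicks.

slot 1 + slot 3: cost 15 + 2 = 17 ≤ 22, expected clicks 17 + 2 = 19.
slot 2 + slot 3: cost 13 + 2 = 15 ≤ 22, expected clicks 18 + 2 = 20.
slot 2: cost 13 ≤ 22, expected clicks 18.
Best is slot 2 and slot 3 with total expected clicks 20.

20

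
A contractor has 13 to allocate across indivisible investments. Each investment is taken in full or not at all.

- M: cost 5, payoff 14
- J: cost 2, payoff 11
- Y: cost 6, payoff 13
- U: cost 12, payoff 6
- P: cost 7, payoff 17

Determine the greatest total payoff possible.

38

Take M, J, and Y: cost 5 + 2 + 6 = 13 ≤ 13, payoff 14 + 11 + 13 = 38.
No other feasible combination does better.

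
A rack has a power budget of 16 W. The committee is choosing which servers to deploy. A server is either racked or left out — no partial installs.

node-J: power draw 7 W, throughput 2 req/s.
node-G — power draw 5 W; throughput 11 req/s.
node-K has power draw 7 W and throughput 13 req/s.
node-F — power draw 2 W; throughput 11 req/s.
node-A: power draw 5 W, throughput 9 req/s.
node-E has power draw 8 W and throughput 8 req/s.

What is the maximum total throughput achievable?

35

node-G + node-K + node-F: power draw 5 + 7 + 2 = 14 ≤ 16, throughput 11 + 13 + 11 = 35.
node-K + node-F + node-A: power draw 7 + 2 + 5 = 14 ≤ 16, throughput 13 + 11 + 9 = 33.
Best is node-G, node-K, and node-F with total throughput 35.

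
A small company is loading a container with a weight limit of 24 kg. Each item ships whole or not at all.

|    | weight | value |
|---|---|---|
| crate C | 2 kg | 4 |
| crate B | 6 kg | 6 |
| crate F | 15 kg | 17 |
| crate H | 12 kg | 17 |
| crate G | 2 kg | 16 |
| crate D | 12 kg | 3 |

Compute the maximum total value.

This is a 0-1 knapsack instance.
Allowing fractional choices, the relaxed optimum would be about 46.1, but items are indivisible.
crate C + crate B + crate H + crate G: weight 2 + 6 + 12 + 2 = 22 ≤ 24, value 4 + 6 + 17 + 16 = 43.
crate B + crate H + crate G: weight 6 + 12 + 2 = 20 ≤ 24, value 6 + 17 + 16 = 39.
crate B + crate F + crate G: weight 6 + 15 + 2 = 23 ≤ 24, value 6 + 17 + 16 = 39.
Best is crate C, crate B, crate H, and crate G with total value 43.

43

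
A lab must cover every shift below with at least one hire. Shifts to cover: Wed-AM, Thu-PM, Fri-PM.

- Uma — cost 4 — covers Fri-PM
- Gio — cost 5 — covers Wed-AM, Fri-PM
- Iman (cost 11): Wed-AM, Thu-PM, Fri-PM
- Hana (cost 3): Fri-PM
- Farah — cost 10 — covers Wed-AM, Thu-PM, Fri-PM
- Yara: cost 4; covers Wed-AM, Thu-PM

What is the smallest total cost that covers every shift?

Choose Hana and Yara: together they cover Wed-AM, Thu-PM, Fri-PM — every shift.
Total cost: 3 + 4 = 7.
No cover costs less than 7.

7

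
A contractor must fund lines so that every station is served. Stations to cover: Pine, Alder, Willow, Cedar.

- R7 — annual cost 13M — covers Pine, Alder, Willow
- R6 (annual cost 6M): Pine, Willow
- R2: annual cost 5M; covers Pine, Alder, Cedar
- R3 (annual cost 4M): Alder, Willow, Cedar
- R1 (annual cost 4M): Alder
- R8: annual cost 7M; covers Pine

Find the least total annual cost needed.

This is a weighted set-cover instance.
Choose R2 and R3: together they cover Pine, Alder, Willow, Cedar — every station.
Total annual cost: 5 + 4 = 9.
No cover costs less than 9.

9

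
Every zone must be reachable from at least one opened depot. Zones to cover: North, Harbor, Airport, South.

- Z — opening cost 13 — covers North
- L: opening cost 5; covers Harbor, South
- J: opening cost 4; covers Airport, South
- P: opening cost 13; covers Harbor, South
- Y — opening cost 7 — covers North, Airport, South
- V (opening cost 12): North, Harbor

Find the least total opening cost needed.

12

This is a weighted set-cover instance.
Choose L and Y: together they cover North, Harbor, Airport, South — every zone.
Total opening cost: 5 + 7 = 12.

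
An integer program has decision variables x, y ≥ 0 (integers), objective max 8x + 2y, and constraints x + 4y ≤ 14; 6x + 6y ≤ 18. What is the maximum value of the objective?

24

(x,y)=(3,0): 1·3+4·0=3≤14, 6·3+6·0=18≤18, objective 24.
(x,y)=(2,1): 1·2+4·1=6≤14, 6·2+6·1=18≤18, objective 18.
Maximum is 24 at (x,y)=(3,0).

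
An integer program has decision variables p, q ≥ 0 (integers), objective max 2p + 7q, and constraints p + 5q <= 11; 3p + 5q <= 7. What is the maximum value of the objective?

7

The continuous relaxation peaks at (0, 1.4) with value 9.80; rounding to a feasible lattice point costs some objective.
(p,q)=(0,1): 1·0+5·1=5≤11, 3·0+5·1=5≤7, objective 7.
(p,q)=(1,0): 1·1+5·0=1≤11, 3·1+5·0=3≤7, objective 2.
(p,q)=(0,0): 1·0+5·0=0≤11, 3·0+5·0=0≤7, objective 0.
The best lattice point is (0,1), giving 7.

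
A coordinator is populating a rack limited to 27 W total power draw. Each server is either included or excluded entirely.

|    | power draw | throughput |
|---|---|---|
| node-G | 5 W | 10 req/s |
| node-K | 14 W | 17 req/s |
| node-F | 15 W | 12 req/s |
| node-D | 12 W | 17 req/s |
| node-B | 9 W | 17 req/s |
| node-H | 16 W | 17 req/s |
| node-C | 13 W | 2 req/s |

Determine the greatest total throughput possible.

44

Treat it as a binary knapsack problem.
Take node-G, node-D, and node-B: power draw 5 + 12 + 9 = 26 ≤ 27, throughput 10 + 17 + 17 = 44.
No other feasible combination does better.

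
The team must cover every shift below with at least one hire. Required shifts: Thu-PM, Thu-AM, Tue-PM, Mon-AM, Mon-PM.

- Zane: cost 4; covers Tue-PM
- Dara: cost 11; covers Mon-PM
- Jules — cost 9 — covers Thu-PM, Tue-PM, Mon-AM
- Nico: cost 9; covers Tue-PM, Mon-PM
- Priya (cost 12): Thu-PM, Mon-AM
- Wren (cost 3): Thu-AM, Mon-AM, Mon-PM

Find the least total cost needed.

The greedy cost-per-new-shift heuristic would pick Wren, Zane, and Jules for 16, but a cheaper cover exists.
Choose Jules and Wren: together they cover Thu-PM, Thu-AM, Tue-PM, Mon-AM, Mon-PM — every shift.
Total cost: 9 + 3 = 12.
No cover costs less than 12.

12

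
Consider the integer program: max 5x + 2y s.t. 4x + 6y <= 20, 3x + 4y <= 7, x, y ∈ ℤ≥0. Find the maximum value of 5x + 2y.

Relaxing integrality, the LP optimum is 11.67 at (x,y) = (2.33, 0), which is not an integer point.
(x,y)=(2,0) is feasible, giving 10.
(x,y)=(1,1) is feasible, giving 7.
Maximum is 10 at (x,y)=(2,0).

10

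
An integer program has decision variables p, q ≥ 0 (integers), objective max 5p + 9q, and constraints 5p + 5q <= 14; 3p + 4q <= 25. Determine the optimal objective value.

18

Relaxing integrality, the LP optimum is 25.20 at (p,q) = (0, 2.8), which is not an integer point.
(p,q)=(0,2) is feasible, giving 18.
(p,q)=(1,1) is feasible, giving 14.
Maximum is 18 at (p,q)=(0,2).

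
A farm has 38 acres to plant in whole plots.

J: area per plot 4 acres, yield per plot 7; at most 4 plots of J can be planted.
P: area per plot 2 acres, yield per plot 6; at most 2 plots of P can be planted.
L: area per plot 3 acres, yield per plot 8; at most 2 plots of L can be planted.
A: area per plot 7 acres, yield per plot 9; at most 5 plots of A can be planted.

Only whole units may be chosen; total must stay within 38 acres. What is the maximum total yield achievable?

Take 4×J, 1×P, 2×L, and 2×A: area 38 ≤ 38, yield 4·7 + 1·6 + 2·8 + 2·9 = 68.
No other integer combination yields more.

68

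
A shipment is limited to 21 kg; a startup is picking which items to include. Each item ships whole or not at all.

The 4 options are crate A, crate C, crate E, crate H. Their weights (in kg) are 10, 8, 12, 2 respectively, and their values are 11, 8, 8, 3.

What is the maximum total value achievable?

22

Allowing fractional choices, the relaxed optimum would be about 22.7, but items are indivisible.
crate A + crate C: weight 10 + 8 = 18 ≤ 21, value 11 + 8 = 19.
crate C + crate E: weight 8 + 12 = 20 ≤ 21, value 8 + 8 = 16.
crate A + crate C + crate H: weight 10 + 8 + 2 = 20 ≤ 21, value 11 + 8 + 3 = 22.
Best is crate A, crate C, and crate H with total value 22.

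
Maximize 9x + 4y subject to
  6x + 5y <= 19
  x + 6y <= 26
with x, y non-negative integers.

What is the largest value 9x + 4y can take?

(x,y)=(3,0) is feasible, giving 27.
(x,y)=(2,1) is feasible, giving 22.
(x,y)=(2,0) is feasible, giving 18.
Maximum is 27 at (x,y)=(3,0).

27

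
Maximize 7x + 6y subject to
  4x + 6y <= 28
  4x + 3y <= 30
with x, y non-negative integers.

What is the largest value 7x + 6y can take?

(x,y)=(7,0): 4·7+6·0=28≤28, 4·7+3·0=28≤30, objective 49.
(x,y)=(6,0): 4·6+6·0=24≤28, 4·6+3·0=24≤30, objective 42.
The best lattice point is (7,0), giving 49.

49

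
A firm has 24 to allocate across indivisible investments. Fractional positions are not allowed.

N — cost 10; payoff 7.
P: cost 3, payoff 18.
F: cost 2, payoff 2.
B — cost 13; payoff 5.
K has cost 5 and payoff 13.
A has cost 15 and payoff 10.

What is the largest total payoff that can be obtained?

41

This is an integer program with binary decision variables.
N + P + F + K: cost 10 + 3 + 2 + 5 = 20 ≤ 24, payoff 7 + 18 + 2 + 13 = 40.
P + K + A: cost 3 + 5 + 15 = 23 ≤ 24, payoff 18 + 13 + 10 = 41.
Best is P, K, and A with total payoff 41.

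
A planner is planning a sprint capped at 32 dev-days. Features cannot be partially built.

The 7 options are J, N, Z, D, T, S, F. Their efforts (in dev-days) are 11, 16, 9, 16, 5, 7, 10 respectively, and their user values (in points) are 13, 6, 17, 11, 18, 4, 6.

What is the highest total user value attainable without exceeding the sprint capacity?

Allowing fractional choices, the relaxed optimum would be about 52.8, but features are indivisible.
Z + D + T: effort 9 + 16 + 5 = 30 ≤ 32, user value 17 + 11 + 18 = 46.
J + Z + T + S: effort 11 + 9 + 5 + 7 = 32 ≤ 32, user value 13 + 17 + 18 + 4 = 52.
J + Z + T: effort 11 + 9 + 5 = 25 ≤ 32, user value 13 + 17 + 18 = 48.
Best is J, Z, T, and S with total user value 52.

52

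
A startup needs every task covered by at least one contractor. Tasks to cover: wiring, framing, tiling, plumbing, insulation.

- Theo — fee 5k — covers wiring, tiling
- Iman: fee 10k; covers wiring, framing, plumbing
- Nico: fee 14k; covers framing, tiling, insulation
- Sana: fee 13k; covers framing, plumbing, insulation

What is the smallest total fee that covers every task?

Choose Theo and Sana: together they cover wiring, framing, tiling, plumbing, insulation — every task.
Total fee: 5 + 13 = 18.

18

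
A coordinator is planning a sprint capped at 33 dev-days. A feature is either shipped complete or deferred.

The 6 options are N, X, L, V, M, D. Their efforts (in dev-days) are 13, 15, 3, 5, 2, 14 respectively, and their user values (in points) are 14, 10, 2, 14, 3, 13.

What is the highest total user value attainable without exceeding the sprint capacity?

N + V + D: effort 13 + 5 + 14 = 32 ≤ 33, user value 14 + 14 + 13 = 41.
N + X + V: effort 13 + 15 + 5 = 33 ≤ 33, user value 14 + 10 + 14 = 38.
Best is N, V, and D with total user value 41.

41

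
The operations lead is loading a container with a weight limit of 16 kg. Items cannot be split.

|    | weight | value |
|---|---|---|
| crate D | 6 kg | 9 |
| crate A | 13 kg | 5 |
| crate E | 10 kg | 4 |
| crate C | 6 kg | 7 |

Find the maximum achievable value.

16

Take crate D and crate C: weight 6 + 6 = 12 ≤ 16, value 9 + 7 = 16.
No other feasible combination does better.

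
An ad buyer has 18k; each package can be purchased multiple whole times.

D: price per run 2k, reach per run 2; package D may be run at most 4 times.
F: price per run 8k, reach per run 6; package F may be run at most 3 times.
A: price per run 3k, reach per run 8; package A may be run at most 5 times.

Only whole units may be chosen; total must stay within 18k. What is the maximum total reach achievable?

Take 1×D and 5×A: price 17 ≤ 18, reach 1·2 + 5·8 = 42.
A has the best ratio (8/3) and is taken to its limit of 5; remaining capacity is filled optimally with the others.

42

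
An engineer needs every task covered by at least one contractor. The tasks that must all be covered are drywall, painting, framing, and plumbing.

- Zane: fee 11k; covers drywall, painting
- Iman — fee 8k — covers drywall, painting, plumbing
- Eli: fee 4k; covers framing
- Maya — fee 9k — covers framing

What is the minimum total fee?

12

This is an integer covering problem.
Choose Iman and Eli: together they cover drywall, painting, framing, plumbing — every task.
Total fee: 8 + 4 = 12.
No cover costs less than 12.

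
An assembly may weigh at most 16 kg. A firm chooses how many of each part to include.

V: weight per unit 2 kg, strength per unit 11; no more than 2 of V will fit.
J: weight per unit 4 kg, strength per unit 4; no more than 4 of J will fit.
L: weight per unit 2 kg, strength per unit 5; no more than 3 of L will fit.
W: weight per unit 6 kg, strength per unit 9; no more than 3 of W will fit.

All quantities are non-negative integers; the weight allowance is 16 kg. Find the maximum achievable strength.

This is a bounded integer knapsack.
Take 2×V, 3×L, and 1×W: weight 16 ≤ 16, strength 2·11 + 3·5 + 1·9 = 46.
V has the best ratio (11/2) and is taken to its limit of 2; remaining capacity is filled optimally with the others.

46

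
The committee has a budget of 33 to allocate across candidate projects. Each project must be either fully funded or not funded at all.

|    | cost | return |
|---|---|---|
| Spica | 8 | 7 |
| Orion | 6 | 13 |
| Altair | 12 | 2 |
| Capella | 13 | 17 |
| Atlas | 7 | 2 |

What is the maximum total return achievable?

Orion + Capella + Atlas: cost 6 + 13 + 7 = 26 ≤ 33, return 13 + 17 + 2 = 32.
Orion + Altair + Capella: cost 6 + 12 + 13 = 31 ≤ 33, return 13 + 2 + 17 = 32.
Spica + Orion + Capella: cost 8 + 6 + 13 = 27 ≤ 33, return 7 + 13 + 17 = 37.
Best is Spica, Orion, and Capella with total return 37.

37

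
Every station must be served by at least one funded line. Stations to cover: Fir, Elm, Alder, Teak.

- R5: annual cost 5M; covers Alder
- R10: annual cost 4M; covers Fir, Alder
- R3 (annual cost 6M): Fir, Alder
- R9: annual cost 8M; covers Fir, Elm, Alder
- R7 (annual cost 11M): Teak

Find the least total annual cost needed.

This is a weighted set-cover instance.
The greedy cost-per-new-station heuristic would pick R10, R9, and R7 for 23, but a cheaper cover exists.
Choose R9 and R7: together they cover Fir, Elm, Alder, Teak — every station.
Total annual cost: 8 + 11 = 19.
No cover costs less than 19.

19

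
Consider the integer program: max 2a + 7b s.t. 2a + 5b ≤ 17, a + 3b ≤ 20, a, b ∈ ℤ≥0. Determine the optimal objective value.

(a,b)=(1,3) is feasible, giving 23.
(a,b)=(0,3) is feasible, giving 21.
(a,b)=(2,2) is feasible, giving 18.
(a,b)=(1,2) is feasible, giving 16.
The best lattice point is (1,3), giving 23.

23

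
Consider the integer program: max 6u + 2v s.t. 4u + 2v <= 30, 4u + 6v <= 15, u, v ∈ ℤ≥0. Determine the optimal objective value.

18

Relaxing integrality, the LP optimum is 22.50 at (u,v) = (3.75, 0), which is not an integer point.
(u,v)=(3,0): 4·3+2·0=12≤30, 4·3+6·0=12≤15, objective 18.
(u,v)=(2,1): 4·2+2·1=10≤30, 4·2+6·1=14≤15, objective 14.
(u,v)=(2,0): 4·2+2·0=8≤30, 4·2+6·0=8≤15, objective 12.
Maximum is 18 at (u,v)=(3,0).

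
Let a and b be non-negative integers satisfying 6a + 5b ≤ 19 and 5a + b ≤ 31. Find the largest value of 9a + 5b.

27

The continuous relaxation peaks at (3.17, 0) with value 28.50; rounding to a feasible lattice point costs some objective.
(a,b)=(3,0): 6·3+5·0=18≤19, 5·3+1·0=15≤31, objective 27.
(a,b)=(2,1): 6·2+5·1=17≤19, 5·2+1·1=11≤31, objective 23.
(a,b)=(2,0): 6·2+5·0=12≤19, 5·2+1·0=10≤31, objective 18.
Maximum is 27 at (a,b)=(3,0).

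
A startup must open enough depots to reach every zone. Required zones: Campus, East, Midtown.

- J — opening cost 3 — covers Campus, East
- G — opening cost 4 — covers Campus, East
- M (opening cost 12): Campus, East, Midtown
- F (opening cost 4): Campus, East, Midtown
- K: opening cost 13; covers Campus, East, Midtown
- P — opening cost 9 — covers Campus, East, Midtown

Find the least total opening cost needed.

This is a weighted set-cover instance.
F alone covers Campus, East, Midtown — every zone.
Total opening cost: 4.

4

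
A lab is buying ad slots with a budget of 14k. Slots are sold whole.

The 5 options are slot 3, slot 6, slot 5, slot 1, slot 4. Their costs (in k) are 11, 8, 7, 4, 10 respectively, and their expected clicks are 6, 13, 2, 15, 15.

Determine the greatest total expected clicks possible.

This is an integer program with binary decision variables.
Take slot 1 and slot 4: cost 4 + 10 = 14 ≤ 14, expected clicks 15 + 15 = 30.
No other feasible combination does better.

30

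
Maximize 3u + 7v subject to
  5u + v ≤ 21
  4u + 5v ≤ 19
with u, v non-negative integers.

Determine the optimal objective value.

24

(u,v)=(1,3): 5·1+1·3=8≤21, 4·1+5·3=19≤19, objective 24.
(u,v)=(0,3): 5·0+1·3=3≤21, 4·0+5·3=15≤19, objective 21.
(u,v)=(2,2): 5·2+1·2=12≤21, 4·2+5·2=18≤19, objective 20.
The best lattice point is (1,3), giving 24.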